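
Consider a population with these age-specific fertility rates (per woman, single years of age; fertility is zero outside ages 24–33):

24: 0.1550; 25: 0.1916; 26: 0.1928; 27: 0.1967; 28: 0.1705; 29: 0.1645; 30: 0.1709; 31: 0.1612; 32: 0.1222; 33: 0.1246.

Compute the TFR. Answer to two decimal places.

1.65

Sum of ASFRs = 0.1550 + 0.1916 + 0.1928 + 0.1967 + 0.1705 + 0.1645 + 0.1709 + 0.1612 + 0.1222 + 0.1246 = 1.6500
TFR = 1.65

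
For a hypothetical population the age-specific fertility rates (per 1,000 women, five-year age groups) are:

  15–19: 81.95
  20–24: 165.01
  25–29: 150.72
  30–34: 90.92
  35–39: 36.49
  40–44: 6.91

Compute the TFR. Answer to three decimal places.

Sum of ASFRs = 81.95 + 165.01 + 150.72 + 90.92 + 36.49 + 6.91 = 532.00
TFR = 5 × 532.00 / 1000 = 2.66

2.660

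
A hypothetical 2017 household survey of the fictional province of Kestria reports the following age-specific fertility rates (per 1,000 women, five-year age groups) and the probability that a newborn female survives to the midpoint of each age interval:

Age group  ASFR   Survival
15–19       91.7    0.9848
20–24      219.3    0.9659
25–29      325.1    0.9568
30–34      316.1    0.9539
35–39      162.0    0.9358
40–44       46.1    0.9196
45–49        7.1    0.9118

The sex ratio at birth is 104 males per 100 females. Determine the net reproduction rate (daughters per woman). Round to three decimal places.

2.733

Proportion female at birth = 100 / (100 + 104) = 0.49020.
Survival-weighted fertility by age (5·fₓ·Sₓ):
  15–19: 5 × 91.7/1000 × 0.9848 = 0.45153
  20–24: 5 × 219.3/1000 × 0.9659 = 1.05911
  25–29: 5 × 325.1/1000 × 0.9568 = 1.55528
  30–34: 5 × 316.1/1000 × 0.9539 = 1.50764
  35–39: 5 × 162.0/1000 × 0.9358 = 0.75800
  40–44: 5 × 46.1/1000 × 0.9196 = 0.21197
  45–49: 5 × 7.1/1000 × 0.9118 = 0.03237
Sum = 5.57590
NRR = 0.49020 × 5.57590 = 2.73331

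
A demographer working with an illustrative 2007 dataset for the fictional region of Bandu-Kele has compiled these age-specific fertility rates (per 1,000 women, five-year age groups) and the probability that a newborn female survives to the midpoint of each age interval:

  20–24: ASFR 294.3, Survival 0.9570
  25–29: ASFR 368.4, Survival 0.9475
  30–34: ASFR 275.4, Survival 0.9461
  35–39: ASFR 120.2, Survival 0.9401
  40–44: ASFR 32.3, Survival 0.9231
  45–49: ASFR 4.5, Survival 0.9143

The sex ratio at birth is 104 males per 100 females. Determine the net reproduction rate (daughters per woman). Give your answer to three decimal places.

2.545

Proportion female at birth = 100 / (100 + 104) = 0.49020.
Per-age-group product (5 × ASFR × survival probability):
  20–24: 5 × 294.3/1000 × 0.9570 = 1.40823
  25–29: 5 × 368.4/1000 × 0.9475 = 1.74530
  30–34: 5 × 275.4/1000 × 0.9461 = 1.30278
  35–39: 5 × 120.2/1000 × 0.9401 = 0.56500
  40–44: 5 × 32.3/1000 × 0.9231 = 0.14908
  45–49: 5 × 4.5/1000 × 0.9143 = 0.02057
Sum = 5.19096
NRR = 0.49020 × 5.19096 = 2.54461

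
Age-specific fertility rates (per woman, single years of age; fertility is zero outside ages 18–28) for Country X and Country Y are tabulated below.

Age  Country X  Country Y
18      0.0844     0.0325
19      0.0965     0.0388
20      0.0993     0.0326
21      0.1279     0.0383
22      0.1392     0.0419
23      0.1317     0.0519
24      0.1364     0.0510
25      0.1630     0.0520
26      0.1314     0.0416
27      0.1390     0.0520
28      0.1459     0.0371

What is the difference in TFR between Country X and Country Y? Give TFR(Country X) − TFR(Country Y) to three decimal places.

Country X:
  Sum of ASFRs = 0.0844 + 0.0965 + 0.0993 + 0.1279 + 0.1392 + 0.1317 + 0.1364 + 0.1630 + 0.1314 + 0.1390 + 0.1459 = 1.3947
  TFR = 1.3947
Country Y:
  Sum of ASFRs = 0.0325 + 0.0388 + 0.0326 + 0.0383 + 0.0419 + 0.0519 + 0.0510 + 0.0520 + 0.0416 + 0.0520 + 0.0371 = 0.4697
  TFR = 0.4697
Difference = 1.3947 − 0.4697 = 0.925

0.925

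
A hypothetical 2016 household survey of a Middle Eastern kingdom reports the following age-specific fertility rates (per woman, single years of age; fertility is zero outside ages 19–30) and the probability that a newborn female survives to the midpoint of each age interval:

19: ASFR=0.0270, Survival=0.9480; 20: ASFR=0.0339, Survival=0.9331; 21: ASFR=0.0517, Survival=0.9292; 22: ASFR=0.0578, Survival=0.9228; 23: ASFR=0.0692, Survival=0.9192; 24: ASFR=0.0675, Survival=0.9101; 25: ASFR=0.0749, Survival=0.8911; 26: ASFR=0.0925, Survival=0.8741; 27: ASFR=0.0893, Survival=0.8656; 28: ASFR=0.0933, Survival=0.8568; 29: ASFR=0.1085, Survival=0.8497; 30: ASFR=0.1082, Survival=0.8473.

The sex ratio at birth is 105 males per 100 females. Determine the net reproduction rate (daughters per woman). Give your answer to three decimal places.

0.377

Proportion female at birth = 100 / (100 + 105) = 0.48780.
Per-age-group product (1 × ASFR × survival probability):
  19: 1 × 0.0270 × 0.9480 = 0.02560
  20: 1 × 0.0339 × 0.9331 = 0.03163
  21: 1 × 0.0517 × 0.9292 = 0.04804
  22: 1 × 0.0578 × 0.9228 = 0.05334
  23: 1 × 0.0692 × 0.9192 = 0.06361
  24: 1 × 0.0675 × 0.9101 = 0.06143
  25: 1 × 0.0749 × 0.8911 = 0.06674
  26: 1 × 0.0925 × 0.8741 = 0.08085
  27: 1 × 0.0893 × 0.8656 = 0.07730
  28: 1 × 0.0933 × 0.8568 = 0.07994
  29: 1 × 0.1085 × 0.8497 = 0.09219
  30: 1 × 0.1082 × 0.8473 = 0.09168
Sum = 0.77235
NRR = 0.48780 × 0.77235 = 0.37675
With NRR below 1 the population is below replacement fertility.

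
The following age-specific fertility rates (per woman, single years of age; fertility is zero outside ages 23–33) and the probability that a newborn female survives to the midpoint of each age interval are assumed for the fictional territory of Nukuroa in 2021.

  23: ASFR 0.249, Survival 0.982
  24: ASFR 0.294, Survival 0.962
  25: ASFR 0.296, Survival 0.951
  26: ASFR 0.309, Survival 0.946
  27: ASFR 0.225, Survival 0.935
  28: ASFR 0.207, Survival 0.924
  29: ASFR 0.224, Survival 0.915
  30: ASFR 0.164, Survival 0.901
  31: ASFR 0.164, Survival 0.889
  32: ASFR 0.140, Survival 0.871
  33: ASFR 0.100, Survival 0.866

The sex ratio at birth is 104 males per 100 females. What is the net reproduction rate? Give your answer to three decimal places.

Proportion female at birth = 100 / (100 + 104) = 0.49020.
Weighting each age-specific rate by interval width and survival:
  23: 1 × 0.249 × 0.982 = 0.24452
  24: 1 × 0.294 × 0.962 = 0.28283
  25: 1 × 0.296 × 0.951 = 0.28150
  26: 1 × 0.309 × 0.946 = 0.29231
  27: 1 × 0.225 × 0.935 = 0.21038
  28: 1 × 0.207 × 0.924 = 0.19127
  29: 1 × 0.224 × 0.915 = 0.20496
  30: 1 × 0.164 × 0.901 = 0.14776
  31: 1 × 0.164 × 0.889 = 0.14580
  32: 1 × 0.140 × 0.871 = 0.12194
  33: 1 × 0.100 × 0.866 = 0.08660
Sum = 2.20987
NRR = 0.49020 × 2.20987 = 1.08328

1.083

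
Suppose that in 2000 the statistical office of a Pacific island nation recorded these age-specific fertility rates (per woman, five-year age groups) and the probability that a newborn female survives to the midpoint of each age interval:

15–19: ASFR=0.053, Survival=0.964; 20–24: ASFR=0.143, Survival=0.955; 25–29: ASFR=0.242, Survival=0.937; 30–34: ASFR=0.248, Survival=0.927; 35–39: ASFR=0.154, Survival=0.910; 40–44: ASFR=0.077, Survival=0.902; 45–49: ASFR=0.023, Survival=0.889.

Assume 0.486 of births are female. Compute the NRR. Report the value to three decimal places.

2.125

Proportion female at birth = 0.486.
Survival-weighted fertility by age (5·fₓ·Sₓ):
  15–19: 5 × 0.053 × 0.964 = 0.25546
  20–24: 5 × 0.143 × 0.955 = 0.68283
  25–29: 5 × 0.242 × 0.937 = 1.13377
  30–34: 5 × 0.248 × 0.927 = 1.14948
  35–39: 5 × 0.154 × 0.910 = 0.70070
  40–44: 5 × 0.077 × 0.902 = 0.34727
  45–49: 5 × 0.023 × 0.889 = 0.10224
Sum = 4.37175
NRR = 0.486 × 4.37175 = 2.12467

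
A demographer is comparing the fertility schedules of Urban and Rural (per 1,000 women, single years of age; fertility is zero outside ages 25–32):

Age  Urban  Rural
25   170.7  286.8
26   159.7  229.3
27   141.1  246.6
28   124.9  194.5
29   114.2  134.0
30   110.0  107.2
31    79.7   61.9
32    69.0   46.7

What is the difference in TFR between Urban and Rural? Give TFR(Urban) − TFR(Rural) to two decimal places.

Urban:
  Sum of ASFRs = 170.7 + 159.7 + 141.1 + 124.9 + 114.2 + 110.0 + 79.7 + 69.0 = 969.3
  TFR = 969.3 / 1000 = 0.9693
Rural:
  Sum of ASFRs = 286.8 + 229.3 + 246.6 + 194.5 + 134.0 + 107.2 + 61.9 + 46.7 = 1307.0
  TFR = 1307.0 / 1000 = 1.307
Difference = 0.9693 − 1.307 = -0.3377

-0.34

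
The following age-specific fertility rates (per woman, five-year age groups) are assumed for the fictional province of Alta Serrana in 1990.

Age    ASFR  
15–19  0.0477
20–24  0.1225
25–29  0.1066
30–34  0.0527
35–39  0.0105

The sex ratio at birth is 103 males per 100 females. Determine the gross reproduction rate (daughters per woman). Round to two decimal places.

Proportion female at birth = 100 / (100 + 103) = 0.49261.
Sum of ASFRs = 0.0477 + 0.1225 + 0.1066 + 0.0527 + 0.0105 = 0.3400
TFR = 5 × 0.3400 = 1.7
GRR = 0.49261 × 1.7 = 0.83744

0.84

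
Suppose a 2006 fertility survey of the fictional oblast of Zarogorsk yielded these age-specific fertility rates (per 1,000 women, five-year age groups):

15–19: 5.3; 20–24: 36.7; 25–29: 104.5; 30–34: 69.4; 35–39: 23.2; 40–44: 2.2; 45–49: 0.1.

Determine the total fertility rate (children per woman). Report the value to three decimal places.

Sum of ASFRs = 5.3 + 36.7 + 104.5 + 69.4 + 23.2 + 2.2 + 0.1 = 241.4
TFR = 5 × 241.4 / 1000 = 1.207

1.207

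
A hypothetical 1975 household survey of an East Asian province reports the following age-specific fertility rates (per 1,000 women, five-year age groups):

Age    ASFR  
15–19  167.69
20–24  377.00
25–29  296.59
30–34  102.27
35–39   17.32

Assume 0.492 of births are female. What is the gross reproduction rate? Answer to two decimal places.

Proportion female at birth = 0.492.
Sum of ASFRs = 167.69 + 377.00 + 296.59 + 102.27 + 17.32 = 960.87
TFR = 5 × 960.87 / 1000 = 4.80435
GRR = 0.492 × 4.80435 = 2.36374

2.36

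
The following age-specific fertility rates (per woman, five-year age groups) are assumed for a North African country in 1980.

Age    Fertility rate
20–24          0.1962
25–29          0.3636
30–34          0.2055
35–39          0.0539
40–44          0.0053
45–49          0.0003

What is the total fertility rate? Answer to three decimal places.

Sum of ASFRs = 0.1962 + 0.3636 + 0.2055 + 0.0539 + 0.0053 + 0.0003 = 0.8248
TFR = 5 × 0.8248 = 4.124

4.124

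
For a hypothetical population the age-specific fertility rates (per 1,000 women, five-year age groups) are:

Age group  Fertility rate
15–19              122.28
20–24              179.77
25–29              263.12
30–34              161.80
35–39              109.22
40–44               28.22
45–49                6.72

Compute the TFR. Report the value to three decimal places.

4.356

Sum of ASFRs = 122.28 + 179.77 + 263.12 + 161.80 + 109.22 + 28.22 + 6.72 = 871.13
TFR = 5 × 871.13 / 1000 = 4.35565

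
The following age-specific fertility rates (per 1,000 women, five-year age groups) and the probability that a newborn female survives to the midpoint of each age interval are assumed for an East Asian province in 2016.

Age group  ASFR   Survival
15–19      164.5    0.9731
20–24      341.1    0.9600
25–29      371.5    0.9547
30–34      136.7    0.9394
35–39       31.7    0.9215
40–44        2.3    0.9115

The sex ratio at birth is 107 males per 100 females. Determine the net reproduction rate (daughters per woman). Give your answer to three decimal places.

2.420

Proportion female at birth = 100 / (100 + 107) = 0.48309.
Survival-weighted fertility by age (5·fₓ·Sₓ):
  15–19: 5 × 164.5/1000 × 0.9731 = 0.80037
  20–24: 5 × 341.1/1000 × 0.9600 = 1.63728
  25–29: 5 × 371.5/1000 × 0.9547 = 1.77336
  30–34: 5 × 136.7/1000 × 0.9394 = 0.64208
  35–39: 5 × 31.7/1000 × 0.9215 = 0.14606
  40–44: 5 × 2.3/1000 × 0.9115 = 0.01048
Sum = 5.00963
NRR = 0.48309 × 5.00963 = 2.42010
An NRR exceeding 1 indicates intrinsic growth under these rates.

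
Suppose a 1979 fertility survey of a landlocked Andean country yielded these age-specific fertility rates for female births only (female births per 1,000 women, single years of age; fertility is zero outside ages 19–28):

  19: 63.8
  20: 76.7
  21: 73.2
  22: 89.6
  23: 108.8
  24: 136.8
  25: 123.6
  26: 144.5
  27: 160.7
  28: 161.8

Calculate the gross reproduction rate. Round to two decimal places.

1.14

Sum of female ASFRs = 63.8 + 76.7 + 73.2 + 89.6 + 108.8 + 136.8 + 123.6 + 144.5 + 160.7 + 161.8 = 1139.5
GRR = 1139.5 / 1000 = 1.1395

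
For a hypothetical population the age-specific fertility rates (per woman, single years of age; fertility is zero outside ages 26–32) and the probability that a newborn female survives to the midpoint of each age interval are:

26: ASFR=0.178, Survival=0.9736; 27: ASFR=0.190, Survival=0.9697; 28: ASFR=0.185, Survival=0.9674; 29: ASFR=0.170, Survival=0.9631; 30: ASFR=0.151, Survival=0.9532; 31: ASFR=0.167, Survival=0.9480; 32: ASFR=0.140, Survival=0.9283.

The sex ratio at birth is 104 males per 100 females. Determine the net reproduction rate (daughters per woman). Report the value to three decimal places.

Proportion female at birth = 100 / (100 + 104) = 0.49020.
Each age group contributes 1 × ASFR × survival:
  26: 1 × 0.178 × 0.9736 = 0.17330
  27: 1 × 0.190 × 0.9697 = 0.18424
  28: 1 × 0.185 × 0.9674 = 0.17897
  29: 1 × 0.170 × 0.9631 = 0.16373
  30: 1 × 0.151 × 0.9532 = 0.14393
  31: 1 × 0.167 × 0.9480 = 0.15832
  32: 1 × 0.140 × 0.9283 = 0.12996
Sum = 1.13245
NRR = 0.49020 × 1.13245 = 0.55513
With NRR below 1 the population is below replacement fertility.

0.555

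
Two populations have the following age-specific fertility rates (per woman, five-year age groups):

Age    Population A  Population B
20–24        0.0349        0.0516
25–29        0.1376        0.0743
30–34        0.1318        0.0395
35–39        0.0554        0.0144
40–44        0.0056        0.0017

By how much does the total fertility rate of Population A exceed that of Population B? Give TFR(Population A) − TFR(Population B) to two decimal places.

Population A:
  Sum of ASFRs = 0.0349 + 0.1376 + 0.1318 + 0.0554 + 0.0056 = 0.3653
  TFR = 5 × 0.3653 = 1.8265
Population B:
  Sum of ASFRs = 0.0516 + 0.0743 + 0.0395 + 0.0144 + 0.0017 = 0.1815
  TFR = 5 × 0.1815 = 0.9075
Difference = 1.8265 − 0.9075 = 0.919

0.92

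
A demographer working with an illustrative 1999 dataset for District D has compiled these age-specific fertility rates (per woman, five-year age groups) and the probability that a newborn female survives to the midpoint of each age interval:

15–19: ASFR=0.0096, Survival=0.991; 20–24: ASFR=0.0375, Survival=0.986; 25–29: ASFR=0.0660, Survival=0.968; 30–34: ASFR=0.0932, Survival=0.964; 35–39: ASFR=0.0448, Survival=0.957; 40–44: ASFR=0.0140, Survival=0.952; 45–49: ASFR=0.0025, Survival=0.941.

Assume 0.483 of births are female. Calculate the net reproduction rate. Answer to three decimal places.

0.625

Proportion female at birth = 0.483.
Each age group contributes 5 × ASFR × survival:
  15–19: 5 × 0.0096 × 0.991 = 0.04757
  20–24: 5 × 0.0375 × 0.986 = 0.18488
  25–29: 5 × 0.0660 × 0.968 = 0.31944
  30–34: 5 × 0.0932 × 0.964 = 0.44922
  35–39: 5 × 0.0448 × 0.957 = 0.21437
  40–44: 5 × 0.0140 × 0.952 = 0.06664
  45–49: 5 × 0.0025 × 0.941 = 0.01176
Sum = 1.29388
NRR = 0.483 × 1.29388 = 0.62494
With NRR below 1 the population is below replacement fertility.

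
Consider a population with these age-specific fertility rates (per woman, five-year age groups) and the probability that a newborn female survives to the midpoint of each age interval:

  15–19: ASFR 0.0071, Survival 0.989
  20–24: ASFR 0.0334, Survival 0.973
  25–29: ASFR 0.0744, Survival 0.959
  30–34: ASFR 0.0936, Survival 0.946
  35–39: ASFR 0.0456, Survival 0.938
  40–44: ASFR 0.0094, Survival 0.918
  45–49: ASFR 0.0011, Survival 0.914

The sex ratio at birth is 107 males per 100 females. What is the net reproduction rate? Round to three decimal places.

0.608

Proportion female at birth = 100 / (100 + 107) = 0.48309.
Per-age-group product (5 × ASFR × survival probability):
  15–19: 5 × 0.0071 × 0.989 = 0.03511
  20–24: 5 × 0.0334 × 0.973 = 0.16249
  25–29: 5 × 0.0744 × 0.959 = 0.35675
  30–34: 5 × 0.0936 × 0.946 = 0.44273
  35–39: 5 × 0.0456 × 0.938 = 0.21386
  40–44: 5 × 0.0094 × 0.918 = 0.04315
  45–49: 5 × 0.0011 × 0.914 = 0.00503
Sum = 1.25912
NRR = 0.48309 × 1.25912 = 0.60827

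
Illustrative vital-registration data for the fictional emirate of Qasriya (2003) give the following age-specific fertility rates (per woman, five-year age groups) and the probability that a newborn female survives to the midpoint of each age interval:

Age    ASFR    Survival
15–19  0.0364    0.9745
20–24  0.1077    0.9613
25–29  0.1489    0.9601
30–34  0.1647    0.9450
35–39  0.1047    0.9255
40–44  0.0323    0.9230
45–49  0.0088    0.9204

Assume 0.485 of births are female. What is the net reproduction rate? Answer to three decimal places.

1.388

Proportion female at birth = 0.485.
Per-age-group product (5 × ASFR × survival probability):
  15–19: 5 × 0.0364 × 0.9745 = 0.17736
  20–24: 5 × 0.1077 × 0.9613 = 0.51766
  25–29: 5 × 0.1489 × 0.9601 = 0.71479
  30–34: 5 × 0.1647 × 0.9450 = 0.77821
  35–39: 5 × 0.1047 × 0.9255 = 0.48450
  40–44: 5 × 0.0323 × 0.9230 = 0.14906
  45–49: 5 × 0.0088 × 0.9204 = 0.04050
Sum = 2.86208
NRR = 0.485 × 2.86208 = 1.38811
An NRR exceeding 1 indicates intrinsic growth under these rates.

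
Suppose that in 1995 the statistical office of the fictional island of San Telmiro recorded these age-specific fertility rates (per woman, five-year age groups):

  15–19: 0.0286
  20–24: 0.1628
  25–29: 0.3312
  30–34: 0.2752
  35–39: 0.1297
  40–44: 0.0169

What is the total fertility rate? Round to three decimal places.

Sum of ASFRs = 0.0286 + 0.1628 + 0.3312 + 0.2752 + 0.1297 + 0.0169 = 0.9444
TFR = 5 × 0.9444 = 4.722

4.722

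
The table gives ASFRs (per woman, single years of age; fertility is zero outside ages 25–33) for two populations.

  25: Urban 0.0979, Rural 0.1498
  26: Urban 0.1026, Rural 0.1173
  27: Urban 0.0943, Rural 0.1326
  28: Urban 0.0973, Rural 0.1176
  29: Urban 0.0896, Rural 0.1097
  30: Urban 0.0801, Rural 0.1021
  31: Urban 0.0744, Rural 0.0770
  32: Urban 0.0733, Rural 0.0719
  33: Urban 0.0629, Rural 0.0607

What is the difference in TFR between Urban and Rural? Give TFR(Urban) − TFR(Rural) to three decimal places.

Urban:
  Sum of ASFRs = 0.0979 + 0.1026 + 0.0943 + 0.0973 + 0.0896 + 0.0801 + 0.0744 + 0.0733 + 0.0629 = 0.7724
  TFR = 0.7724
Rural:
  Sum of ASFRs = 0.1498 + 0.1173 + 0.1326 + 0.1176 + 0.1097 + 0.1021 + 0.0770 + 0.0719 + 0.0607 = 0.9387
  TFR = 0.9387
Difference = 0.7724 − 0.9387 = -0.1663

-0.166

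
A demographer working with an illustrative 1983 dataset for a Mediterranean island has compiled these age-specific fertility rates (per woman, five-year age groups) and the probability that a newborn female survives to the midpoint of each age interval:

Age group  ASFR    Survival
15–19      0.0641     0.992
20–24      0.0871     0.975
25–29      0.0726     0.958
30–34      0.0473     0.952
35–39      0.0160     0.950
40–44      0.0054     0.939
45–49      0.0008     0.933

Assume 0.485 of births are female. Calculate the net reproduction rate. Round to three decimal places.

Proportion female at birth = 0.485.
Each age group contributes 5 × ASFR × survival:
  15–19: 5 × 0.0641 × 0.992 = 0.31794
  20–24: 5 × 0.0871 × 0.975 = 0.42461
  25–29: 5 × 0.0726 × 0.958 = 0.34775
  30–34: 5 × 0.0473 × 0.952 = 0.22515
  35–39: 5 × 0.0160 × 0.950 = 0.07600
  40–44: 5 × 0.0054 × 0.939 = 0.02535
  45–49: 5 × 0.0008 × 0.933 = 0.00373
Sum = 1.42053
NRR = 0.485 × 1.42053 = 0.68896

0.689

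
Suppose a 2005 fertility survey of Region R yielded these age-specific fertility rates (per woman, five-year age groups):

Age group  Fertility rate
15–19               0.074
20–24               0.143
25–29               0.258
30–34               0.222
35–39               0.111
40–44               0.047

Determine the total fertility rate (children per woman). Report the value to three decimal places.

Sum of ASFRs = 0.074 + 0.143 + 0.258 + 0.222 + 0.111 + 0.047 = 0.855
TFR = 5 × 0.855 = 4.275

4.275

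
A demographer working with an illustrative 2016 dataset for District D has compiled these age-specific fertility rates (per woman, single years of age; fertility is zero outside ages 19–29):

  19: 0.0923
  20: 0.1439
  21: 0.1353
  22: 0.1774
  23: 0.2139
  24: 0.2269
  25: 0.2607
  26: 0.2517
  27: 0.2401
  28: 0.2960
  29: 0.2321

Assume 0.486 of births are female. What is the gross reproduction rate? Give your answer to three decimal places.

1.103

Proportion female at birth = 0.486.
Sum of ASFRs = 0.0923 + 0.1439 + 0.1353 + 0.1774 + 0.2139 + 0.2269 + 0.2607 + 0.2517 + 0.2401 + 0.2960 + 0.2321 = 2.2703
TFR = 2.2703
GRR = 0.486 × 2.2703 = 1.10337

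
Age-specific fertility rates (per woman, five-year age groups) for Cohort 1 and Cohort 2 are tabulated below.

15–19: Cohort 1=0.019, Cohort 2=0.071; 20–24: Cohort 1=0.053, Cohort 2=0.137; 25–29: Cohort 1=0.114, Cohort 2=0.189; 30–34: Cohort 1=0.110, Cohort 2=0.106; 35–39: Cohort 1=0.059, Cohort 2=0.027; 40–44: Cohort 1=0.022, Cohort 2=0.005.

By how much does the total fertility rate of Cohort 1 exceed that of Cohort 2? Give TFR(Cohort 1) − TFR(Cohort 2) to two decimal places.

Cohort 1:
  Sum of ASFRs = 0.019 + 0.053 + 0.114 + 0.110 + 0.059 + 0.022 = 0.377
  TFR = 5 × 0.377 = 1.885
Cohort 2:
  Sum of ASFRs = 0.071 + 0.137 + 0.189 + 0.106 + 0.027 + 0.005 = 0.535
  TFR = 5 × 0.535 = 2.675
Difference = 1.885 − 2.675 = -0.79

-0.79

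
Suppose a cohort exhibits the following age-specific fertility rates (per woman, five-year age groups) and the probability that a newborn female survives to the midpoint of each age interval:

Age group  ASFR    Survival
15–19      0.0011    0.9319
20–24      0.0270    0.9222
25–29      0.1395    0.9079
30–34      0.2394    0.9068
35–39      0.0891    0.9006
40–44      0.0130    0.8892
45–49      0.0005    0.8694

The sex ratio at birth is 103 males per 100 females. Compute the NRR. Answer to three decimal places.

Proportion female at birth = 100 / (100 + 103) = 0.49261.
Per-age-group product (5 × ASFR × survival probability):
  15–19: 5 × 0.0011 × 0.9319 = 0.00513
  20–24: 5 × 0.0270 × 0.9222 = 0.12450
  25–29: 5 × 0.1395 × 0.9079 = 0.63326
  30–34: 5 × 0.2394 × 0.9068 = 1.08544
  35–39: 5 × 0.0891 × 0.9006 = 0.40122
  40–44: 5 × 0.0130 × 0.8892 = 0.05780
  45–49: 5 × 0.0005 × 0.8694 = 0.00217
Sum = 2.30952
NRR = 0.49261 × 2.30952 = 1.13769
NRR > 1, so each generation more than replaces itself.

1.138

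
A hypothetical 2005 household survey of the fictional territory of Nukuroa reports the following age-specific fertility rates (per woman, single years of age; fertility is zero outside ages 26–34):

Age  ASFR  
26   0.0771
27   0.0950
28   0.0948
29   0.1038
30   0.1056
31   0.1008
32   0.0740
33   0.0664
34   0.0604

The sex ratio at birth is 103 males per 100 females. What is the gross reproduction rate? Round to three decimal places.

Proportion female at birth = 100 / (100 + 103) = 0.49261.
Sum of ASFRs = 0.0771 + 0.0950 + 0.0948 + 0.1038 + 0.1056 + 0.1008 + 0.0740 + 0.0664 + 0.0604 = 0.7779
TFR = 0.7779
GRR = 0.49261 × 0.7779 = 0.38320

0.383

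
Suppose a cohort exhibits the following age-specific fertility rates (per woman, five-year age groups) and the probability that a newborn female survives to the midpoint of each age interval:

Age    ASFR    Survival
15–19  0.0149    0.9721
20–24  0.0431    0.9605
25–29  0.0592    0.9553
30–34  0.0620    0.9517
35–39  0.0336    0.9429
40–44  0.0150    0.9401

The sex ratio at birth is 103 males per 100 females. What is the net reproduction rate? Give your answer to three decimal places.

0.535

Proportion female at birth = 100 / (100 + 103) = 0.49261.
Per-age-group product (5 × ASFR × survival probability):
  15–19: 5 × 0.0149 × 0.9721 = 0.07242
  20–24: 5 × 0.0431 × 0.9605 = 0.20699
  25–29: 5 × 0.0592 × 0.9553 = 0.28277
  30–34: 5 × 0.0620 × 0.9517 = 0.29503
  35–39: 5 × 0.0336 × 0.9429 = 0.15841
  40–44: 5 × 0.0150 × 0.9401 = 0.07051
Sum = 1.08613
NRR = 0.49261 × 1.08613 = 0.53504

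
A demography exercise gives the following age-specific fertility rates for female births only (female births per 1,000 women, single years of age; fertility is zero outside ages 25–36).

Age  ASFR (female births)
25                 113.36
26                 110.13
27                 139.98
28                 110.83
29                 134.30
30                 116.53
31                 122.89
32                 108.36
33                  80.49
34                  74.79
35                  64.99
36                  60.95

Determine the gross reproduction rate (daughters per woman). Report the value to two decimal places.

1.24

Sum of female ASFRs = 113.36 + 110.13 + 139.98 + 110.83 + 134.30 + 116.53 + 122.89 + 108.36 + 80.49 + 74.79 + 64.99 + 60.95 = 1237.60
GRR = 1237.60 / 1000 = 1.2376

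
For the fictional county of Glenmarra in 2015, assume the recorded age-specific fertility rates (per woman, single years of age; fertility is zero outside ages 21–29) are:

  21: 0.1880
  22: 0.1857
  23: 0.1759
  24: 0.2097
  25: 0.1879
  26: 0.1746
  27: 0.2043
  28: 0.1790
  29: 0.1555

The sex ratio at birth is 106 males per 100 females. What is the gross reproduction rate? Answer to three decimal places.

Proportion female at birth = 100 / (100 + 106) = 0.48544.
Sum of ASFRs = 0.1880 + 0.1857 + 0.1759 + 0.2097 + 0.1879 + 0.1746 + 0.2043 + 0.1790 + 0.1555 = 1.6606
TFR = 1.6606
GRR = 0.48544 × 1.6606 = 0.80612

0.806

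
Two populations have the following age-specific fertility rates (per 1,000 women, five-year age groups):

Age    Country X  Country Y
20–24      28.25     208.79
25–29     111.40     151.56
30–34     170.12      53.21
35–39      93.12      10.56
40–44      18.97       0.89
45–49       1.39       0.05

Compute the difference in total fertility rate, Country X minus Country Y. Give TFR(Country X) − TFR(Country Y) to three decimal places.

-0.009

Country X:
  Sum of ASFRs = 28.25 + 111.40 + 170.12 + 93.12 + 18.97 + 1.39 = 423.25
  TFR = 5 × 423.25 / 1000 = 2.11625
Country Y:
  Sum of ASFRs = 208.79 + 151.56 + 53.21 + 10.56 + 0.89 + 0.05 = 425.06
  TFR = 5 × 425.06 / 1000 = 2.1253
Difference = 2.11625 − 2.1253 = -0.00905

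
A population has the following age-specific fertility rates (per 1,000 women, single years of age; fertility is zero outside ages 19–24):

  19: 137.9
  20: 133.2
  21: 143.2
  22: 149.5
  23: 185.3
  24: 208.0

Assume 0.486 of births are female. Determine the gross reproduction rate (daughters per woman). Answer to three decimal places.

Proportion female at birth = 0.486.
Sum of ASFRs = 137.9 + 133.2 + 143.2 + 149.5 + 185.3 + 208.0 = 957.1
TFR = 957.1 / 1000 = 0.9571
GRR = 0.486 × 0.9571 = 0.46515

0.465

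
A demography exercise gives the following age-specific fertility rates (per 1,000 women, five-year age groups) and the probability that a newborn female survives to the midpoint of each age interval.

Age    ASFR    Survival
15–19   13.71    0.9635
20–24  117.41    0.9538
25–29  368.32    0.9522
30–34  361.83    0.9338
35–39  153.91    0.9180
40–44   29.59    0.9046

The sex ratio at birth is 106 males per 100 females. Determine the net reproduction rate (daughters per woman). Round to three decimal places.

2.383

Proportion female at birth = 100 / (100 + 106) = 0.48544.
Survival-weighted fertility by age (5·fₓ·Sₓ):
  15–19: 5 × 13.71/1000 × 0.9635 = 0.06605
  20–24: 5 × 117.41/1000 × 0.9538 = 0.55993
  25–29: 5 × 368.32/1000 × 0.9522 = 1.75357
  30–34: 5 × 361.83/1000 × 0.9338 = 1.68938
  35–39: 5 × 153.91/1000 × 0.9180 = 0.70645
  40–44: 5 × 29.59/1000 × 0.9046 = 0.13384
Sum = 4.90922
NRR = 0.48544 × 4.90922 = 2.38313
With NRR above 1 the population is above replacement fertility.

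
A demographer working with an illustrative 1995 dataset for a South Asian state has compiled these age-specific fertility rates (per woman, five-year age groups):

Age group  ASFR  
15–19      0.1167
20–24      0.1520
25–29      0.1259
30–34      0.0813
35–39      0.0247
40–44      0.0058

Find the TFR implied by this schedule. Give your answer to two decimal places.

2.53

Sum of ASFRs = 0.1167 + 0.1520 + 0.1259 + 0.0813 + 0.0247 + 0.0058 = 0.5064
TFR = 5 × 0.5064 = 2.532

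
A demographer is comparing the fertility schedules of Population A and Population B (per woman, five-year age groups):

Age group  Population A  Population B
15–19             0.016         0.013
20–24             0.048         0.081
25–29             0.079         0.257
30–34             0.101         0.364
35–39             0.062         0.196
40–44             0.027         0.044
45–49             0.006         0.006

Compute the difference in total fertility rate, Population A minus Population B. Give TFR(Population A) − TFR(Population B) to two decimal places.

-3.11

Population A:
  Sum of ASFRs = 0.016 + 0.048 + 0.079 + 0.101 + 0.062 + 0.027 + 0.006 = 0.339
  TFR = 5 × 0.339 = 1.695
Population B:
  Sum of ASFRs = 0.013 + 0.081 + 0.257 + 0.364 + 0.196 + 0.044 + 0.006 = 0.961
  TFR = 5 × 0.961 = 4.805
Difference = 1.695 − 4.805 = -3.11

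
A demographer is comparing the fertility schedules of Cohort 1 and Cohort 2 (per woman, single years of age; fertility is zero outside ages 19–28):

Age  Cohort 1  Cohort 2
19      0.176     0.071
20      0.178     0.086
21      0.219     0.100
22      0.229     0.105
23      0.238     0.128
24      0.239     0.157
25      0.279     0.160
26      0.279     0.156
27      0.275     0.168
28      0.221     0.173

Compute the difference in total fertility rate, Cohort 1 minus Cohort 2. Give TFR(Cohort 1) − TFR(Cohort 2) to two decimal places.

Cohort 1:
  Sum of ASFRs = 0.176 + 0.178 + 0.219 + 0.229 + 0.238 + 0.239 + 0.279 + 0.279 + 0.275 + 0.221 = 2.333
  TFR = 2.333
Cohort 2:
  Sum of ASFRs = 0.071 + 0.086 + 0.100 + 0.105 + 0.128 + 0.157 + 0.160 + 0.156 + 0.168 + 0.173 = 1.304
  TFR = 1.304
Difference = 2.333 − 1.304 = 1.029

1.03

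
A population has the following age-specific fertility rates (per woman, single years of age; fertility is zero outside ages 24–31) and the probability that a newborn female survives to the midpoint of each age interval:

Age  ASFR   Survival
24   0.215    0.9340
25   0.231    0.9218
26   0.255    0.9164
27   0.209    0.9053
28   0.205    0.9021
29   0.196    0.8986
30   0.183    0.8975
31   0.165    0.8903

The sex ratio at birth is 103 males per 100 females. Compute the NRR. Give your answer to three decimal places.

Proportion female at birth = 100 / (100 + 103) = 0.49261.
Per-age-group product (1 × ASFR × survival probability):
  24: 1 × 0.215 × 0.9340 = 0.20081
  25: 1 × 0.231 × 0.9218 = 0.21294
  26: 1 × 0.255 × 0.9164 = 0.23368
  27: 1 × 0.209 × 0.9053 = 0.18921
  28: 1 × 0.205 × 0.9021 = 0.18493
  29: 1 × 0.196 × 0.8986 = 0.17613
  30: 1 × 0.183 × 0.8975 = 0.16424
  31: 1 × 0.165 × 0.8903 = 0.14690
Sum = 1.50884
NRR = 0.49261 × 1.50884 = 0.74327
NRR < 1, so the cohort does not fully replace itself.

0.743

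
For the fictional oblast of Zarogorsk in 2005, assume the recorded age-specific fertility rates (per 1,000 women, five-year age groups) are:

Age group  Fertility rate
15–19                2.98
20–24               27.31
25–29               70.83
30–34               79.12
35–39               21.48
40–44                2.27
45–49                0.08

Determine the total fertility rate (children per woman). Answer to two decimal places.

1.02

Sum of ASFRs = 2.98 + 27.31 + 70.83 + 79.12 + 21.48 + 2.27 + 0.08 = 204.07
TFR = 5 × 204.07 / 1000 = 1.02035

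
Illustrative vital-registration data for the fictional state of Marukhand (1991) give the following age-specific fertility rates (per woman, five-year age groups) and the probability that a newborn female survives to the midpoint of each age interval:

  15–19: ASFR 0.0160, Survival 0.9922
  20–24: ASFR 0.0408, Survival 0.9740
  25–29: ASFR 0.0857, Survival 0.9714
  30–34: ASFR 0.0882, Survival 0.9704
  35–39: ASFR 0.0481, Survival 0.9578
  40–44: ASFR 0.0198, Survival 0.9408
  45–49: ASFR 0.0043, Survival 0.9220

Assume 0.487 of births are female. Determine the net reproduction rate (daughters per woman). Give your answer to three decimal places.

0.714

Proportion female at birth = 0.487.
Survival-weighted fertility by age (5·fₓ·Sₓ):
  15–19: 5 × 0.0160 × 0.9922 = 0.07938
  20–24: 5 × 0.0408 × 0.9740 = 0.19870
  25–29: 5 × 0.0857 × 0.9714 = 0.41624
  30–34: 5 × 0.0882 × 0.9704 = 0.42795
  35–39: 5 × 0.0481 × 0.9578 = 0.23035
  40–44: 5 × 0.0198 × 0.9408 = 0.09314
  45–49: 5 × 0.0043 × 0.9220 = 0.01982
Sum = 1.46558
NRR = 0.487 × 1.46558 = 0.71374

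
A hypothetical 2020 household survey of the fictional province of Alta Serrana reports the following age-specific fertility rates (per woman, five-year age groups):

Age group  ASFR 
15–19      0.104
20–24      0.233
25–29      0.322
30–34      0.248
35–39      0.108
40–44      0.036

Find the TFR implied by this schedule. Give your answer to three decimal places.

Sum of ASFRs = 0.104 + 0.233 + 0.322 + 0.248 + 0.108 + 0.036 = 1.051
TFR = 5 × 1.051 = 5.255

5.255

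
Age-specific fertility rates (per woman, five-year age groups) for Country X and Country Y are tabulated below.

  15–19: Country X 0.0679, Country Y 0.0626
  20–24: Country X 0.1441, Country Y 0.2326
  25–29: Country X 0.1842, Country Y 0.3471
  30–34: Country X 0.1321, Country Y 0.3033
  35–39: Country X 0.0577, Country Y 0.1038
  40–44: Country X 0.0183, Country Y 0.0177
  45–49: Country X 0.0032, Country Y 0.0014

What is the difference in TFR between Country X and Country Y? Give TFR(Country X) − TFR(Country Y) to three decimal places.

-2.305

Country X:
  Sum of ASFRs = 0.0679 + 0.1441 + 0.1842 + 0.1321 + 0.0577 + 0.0183 + 0.0032 = 0.6075
  TFR = 5 × 0.6075 = 3.0375
Country Y:
  Sum of ASFRs = 0.0626 + 0.2326 + 0.3471 + 0.3033 + 0.1038 + 0.0177 + 0.0014 = 1.0685
  TFR = 5 × 1.0685 = 5.3425
Difference = 3.0375 − 5.3425 = -2.305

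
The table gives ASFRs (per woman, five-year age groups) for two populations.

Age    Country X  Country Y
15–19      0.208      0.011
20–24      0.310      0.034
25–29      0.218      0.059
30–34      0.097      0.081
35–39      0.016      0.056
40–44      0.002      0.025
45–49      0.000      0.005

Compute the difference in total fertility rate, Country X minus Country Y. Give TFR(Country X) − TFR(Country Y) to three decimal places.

2.900

Country X:
  Sum of ASFRs = 0.208 + 0.310 + 0.218 + 0.097 + 0.016 + 0.002 + 0.000 = 0.851
  TFR = 5 × 0.851 = 4.255
Country Y:
  Sum of ASFRs = 0.011 + 0.034 + 0.059 + 0.081 + 0.056 + 0.025 + 0.005 = 0.271
  TFR = 5 × 0.271 = 1.355
Difference = 4.255 − 1.355 = 2.9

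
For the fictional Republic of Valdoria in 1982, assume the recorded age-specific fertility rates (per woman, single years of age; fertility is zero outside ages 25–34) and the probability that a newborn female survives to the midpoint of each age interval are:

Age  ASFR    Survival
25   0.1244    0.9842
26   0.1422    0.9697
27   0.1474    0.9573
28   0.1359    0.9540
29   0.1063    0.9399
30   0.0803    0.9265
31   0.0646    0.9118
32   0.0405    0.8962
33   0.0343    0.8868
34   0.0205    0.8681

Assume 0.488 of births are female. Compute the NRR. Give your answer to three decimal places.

0.414

Proportion female at birth = 0.488.
Weighting each age-specific rate by interval width and survival:
  25: 1 × 0.1244 × 0.9842 = 0.12243
  26: 1 × 0.1422 × 0.9697 = 0.13789
  27: 1 × 0.1474 × 0.9573 = 0.14111
  28: 1 × 0.1359 × 0.9540 = 0.12965
  29: 1 × 0.1063 × 0.9399 = 0.09991
  30: 1 × 0.0803 × 0.9265 = 0.07440
  31: 1 × 0.0646 × 0.9118 = 0.05890
  32: 1 × 0.0405 × 0.8962 = 0.03630
  33: 1 × 0.0343 × 0.8868 = 0.03042
  34: 1 × 0.0205 × 0.8681 = 0.01780
Sum = 0.84881
NRR = 0.488 × 0.84881 = 0.41422
An NRR under 1 implies long-run decline under these rates.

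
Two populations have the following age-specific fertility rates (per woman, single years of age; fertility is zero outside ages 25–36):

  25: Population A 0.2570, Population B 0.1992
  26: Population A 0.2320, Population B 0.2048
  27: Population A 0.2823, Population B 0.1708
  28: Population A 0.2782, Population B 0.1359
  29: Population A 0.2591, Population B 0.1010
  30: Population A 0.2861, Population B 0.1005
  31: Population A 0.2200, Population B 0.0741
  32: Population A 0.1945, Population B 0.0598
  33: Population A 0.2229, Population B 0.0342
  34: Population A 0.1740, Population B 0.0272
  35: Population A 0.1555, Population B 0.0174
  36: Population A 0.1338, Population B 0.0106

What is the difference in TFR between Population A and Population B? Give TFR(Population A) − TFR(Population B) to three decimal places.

Population A:
  Sum of ASFRs = 0.2570 + 0.2320 + 0.2823 + 0.2782 + 0.2591 + 0.2861 + 0.2200 + 0.1945 + 0.2229 + 0.1740 + 0.1555 + 0.1338 = 2.6954
  TFR = 2.6954
Population B:
  Sum of ASFRs = 0.1992 + 0.2048 + 0.1708 + 0.1359 + 0.1010 + 0.1005 + 0.0741 + 0.0598 + 0.0342 + 0.0272 + 0.0174 + 0.0106 = 1.1355
  TFR = 1.1355
Difference = 2.6954 − 1.1355 = 1.5599

1.560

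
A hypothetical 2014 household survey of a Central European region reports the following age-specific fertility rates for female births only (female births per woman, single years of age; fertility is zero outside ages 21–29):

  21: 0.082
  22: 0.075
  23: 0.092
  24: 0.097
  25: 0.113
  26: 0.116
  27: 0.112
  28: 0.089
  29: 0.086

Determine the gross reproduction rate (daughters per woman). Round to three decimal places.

0.862

Sum of female ASFRs = 0.082 + 0.075 + 0.092 + 0.097 + 0.113 + 0.116 + 0.112 + 0.089 + 0.086 = 0.862
GRR = 0.862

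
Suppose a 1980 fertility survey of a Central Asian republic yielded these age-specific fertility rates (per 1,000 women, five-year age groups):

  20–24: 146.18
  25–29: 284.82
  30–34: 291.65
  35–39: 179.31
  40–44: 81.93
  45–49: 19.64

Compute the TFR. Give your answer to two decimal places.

5.02

Sum of ASFRs = 146.18 + 284.82 + 291.65 + 179.31 + 81.93 + 19.64 = 1003.53
TFR = 5 × 1003.53 / 1000 = 5.01765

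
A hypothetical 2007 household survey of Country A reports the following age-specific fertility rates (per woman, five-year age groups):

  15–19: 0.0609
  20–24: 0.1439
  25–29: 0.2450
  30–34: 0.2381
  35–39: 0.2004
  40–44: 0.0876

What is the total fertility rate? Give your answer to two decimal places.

4.88

Sum of ASFRs = 0.0609 + 0.1439 + 0.2450 + 0.2381 + 0.2004 + 0.0876 = 0.9759
TFR = 5 × 0.9759 = 4.8795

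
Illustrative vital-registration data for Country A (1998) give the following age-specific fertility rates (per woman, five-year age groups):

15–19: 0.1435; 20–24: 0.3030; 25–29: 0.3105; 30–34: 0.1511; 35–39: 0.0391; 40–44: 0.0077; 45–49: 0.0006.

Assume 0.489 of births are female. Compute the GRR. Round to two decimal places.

2.34

Proportion female at birth = 0.489.
Sum of ASFRs = 0.1435 + 0.3030 + 0.3105 + 0.1511 + 0.0391 + 0.0077 + 0.0006 = 0.9555
TFR = 5 × 0.9555 = 4.7775
GRR = 0.489 × 4.7775 = 2.33620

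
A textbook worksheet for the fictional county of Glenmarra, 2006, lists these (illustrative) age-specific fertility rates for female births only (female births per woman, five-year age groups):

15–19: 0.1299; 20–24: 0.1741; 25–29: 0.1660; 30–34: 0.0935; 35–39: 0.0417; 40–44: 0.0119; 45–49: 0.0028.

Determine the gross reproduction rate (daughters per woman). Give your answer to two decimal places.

3.10

Sum of female ASFRs = 0.1299 + 0.1741 + 0.1660 + 0.0935 + 0.0417 + 0.0119 + 0.0028 = 0.6199
GRR = 5 × 0.6199 = 3.0995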